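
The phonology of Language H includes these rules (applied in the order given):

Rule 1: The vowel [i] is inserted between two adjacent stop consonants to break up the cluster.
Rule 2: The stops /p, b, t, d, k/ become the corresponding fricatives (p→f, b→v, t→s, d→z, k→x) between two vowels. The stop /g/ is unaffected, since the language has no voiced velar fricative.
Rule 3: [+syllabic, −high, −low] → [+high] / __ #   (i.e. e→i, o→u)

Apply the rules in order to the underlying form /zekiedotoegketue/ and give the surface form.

zexiezosoegixesui

Rule 1 (stop-cluster i-epenthesis): /g/ and /k/ form a stop–stop cluster, so [i] is inserted between them. /zekiedotoegketue/ → zekiedotoegiketue.
Rule 2 (intervocalic spirantization): /k/ is a stop between vowels /e/ and /i/, so it spirantizes to the fricative [x]. /d/ is a stop between vowels /e/ and /o/, so it spirantizes to the fricative [z]. /t/ is a stop between vowels /o/ and /o/, so it spirantizes to the fricative [s]. /k/ is a stop between vowels /i/ and /e/, so it spirantizes to the fricative [x]. /t/ is a stop between vowels /e/ and /u/, so it spirantizes to the fricative [s]. /zekiedotoegiketue/ → zexiezosoegixesue.
Rule 3 (final vowel raising): /e/ is a mid vowel in word-final position, so it raises to [i]. /zexiezosoegixesue/ → zexiezosoegixesui.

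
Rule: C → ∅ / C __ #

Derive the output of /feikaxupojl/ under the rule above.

/l/ is the second consonant of a word-final cluster /jl/, so it deletes.
Surface form: [feikaxupoj].

feikaxupoj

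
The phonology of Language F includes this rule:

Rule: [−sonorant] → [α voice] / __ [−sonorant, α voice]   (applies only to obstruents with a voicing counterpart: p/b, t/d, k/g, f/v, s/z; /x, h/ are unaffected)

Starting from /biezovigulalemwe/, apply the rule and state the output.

No segment of /biezovigulalemwe/ meets the structural description of the rule, so the form surfaces unchanged.

biezovigulalemwe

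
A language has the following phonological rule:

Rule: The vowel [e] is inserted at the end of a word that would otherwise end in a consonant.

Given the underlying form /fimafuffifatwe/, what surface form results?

No segment of /fimafuffifatwe/ meets the structural description of the rule, so the form surfaces unchanged.

fimafuffifatwe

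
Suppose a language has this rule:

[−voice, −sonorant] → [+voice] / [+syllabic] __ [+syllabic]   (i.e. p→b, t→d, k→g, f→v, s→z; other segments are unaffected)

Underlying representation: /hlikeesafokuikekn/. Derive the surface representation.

/k/ is a voiceless obstruent between vowels /i/ and /e/, so it voices to [g].
/s/ is a voiceless obstruent between vowels /e/ and /a/, so it voices to [z].
/f/ is a voiceless obstruent between vowels /a/ and /o/, so it voices to [v].
/k/ is a voiceless obstruent between vowels /o/ and /u/, so it voices to [g].
/k/ is a voiceless obstruent between vowels /i/ and /e/, so it voices to [g].
Surface form: [hligeezavoguigekn].

hligeezavoguigekn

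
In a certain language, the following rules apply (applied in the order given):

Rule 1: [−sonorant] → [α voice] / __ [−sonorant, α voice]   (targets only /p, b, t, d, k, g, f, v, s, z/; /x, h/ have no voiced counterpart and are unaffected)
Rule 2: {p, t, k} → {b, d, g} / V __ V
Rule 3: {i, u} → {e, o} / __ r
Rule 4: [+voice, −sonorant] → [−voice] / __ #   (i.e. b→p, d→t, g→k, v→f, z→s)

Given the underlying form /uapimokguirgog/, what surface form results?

Rule 1 (regressive voicing assimilation): /k/ precedes the voiced obstruent /g/, so it voices to [g] by assimilation. /uapimokguirgog/ → uapimogguirgog.
Rule 2 (intervocalic voicing): /p/ is a voiceless stop between vowels /a/ and /i/, so it voices to [b]. /uapimogguirgog/ → uabimogguirgog.
Rule 3 (pre-rhotic lowering): /i/ is a high vowel immediately before /r/, so it lowers to [e]. /uabimogguirgog/ → uabimogguergog.
Rule 4 (final devoicing): /g/ is a voiced obstruent in word-final position, so it devoices to [k]. /uabimogguergog/ → uabimogguergok.

uabimogguergok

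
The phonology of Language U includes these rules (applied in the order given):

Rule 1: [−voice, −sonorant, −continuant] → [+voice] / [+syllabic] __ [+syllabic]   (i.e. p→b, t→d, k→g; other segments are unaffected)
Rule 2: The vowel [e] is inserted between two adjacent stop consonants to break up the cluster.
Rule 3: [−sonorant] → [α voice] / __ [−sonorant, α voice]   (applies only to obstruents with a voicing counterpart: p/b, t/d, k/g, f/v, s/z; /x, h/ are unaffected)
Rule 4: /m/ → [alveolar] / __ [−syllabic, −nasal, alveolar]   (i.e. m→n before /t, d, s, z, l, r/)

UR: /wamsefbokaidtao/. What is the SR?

Rule 1 (intervocalic voicing): /k/ is a voiceless stop between vowels /o/ and /a/, so it voices to [g]. /wamsefbokaidtao/ → wamsefbogaidtao.
Rule 2 (stop-cluster e-epenthesis): /d/ and /t/ form a stop–stop cluster, so [e] is inserted between them. /wamsefbogaidtao/ → wamsefbogaidetao.
Rule 3 (regressive voicing assimilation): /f/ precedes the voiced obstruent /b/, so it voices to [v] by assimilation. /wamsefbogaidetao/ → wamsevbogaidetao.
Rule 4 (nasal place assimilation): /m/ precedes the alveolar consonant /s/, so it assimilates in place to [n]. /wamsevbogaidetao/ → wansevbogaidetao.

wansevbogaidetao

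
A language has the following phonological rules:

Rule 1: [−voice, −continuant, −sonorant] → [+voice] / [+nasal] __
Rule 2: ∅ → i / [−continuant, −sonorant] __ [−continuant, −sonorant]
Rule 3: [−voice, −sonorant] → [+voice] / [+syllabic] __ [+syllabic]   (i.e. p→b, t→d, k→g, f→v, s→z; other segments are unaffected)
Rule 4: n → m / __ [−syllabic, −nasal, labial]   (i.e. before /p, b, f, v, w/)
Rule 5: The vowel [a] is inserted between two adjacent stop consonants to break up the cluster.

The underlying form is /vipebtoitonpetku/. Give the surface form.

vibebidoidombedigu

Rule 1 (post-nasal voicing): /p/ is a voiceless stop immediately after the nasal /n/, so it voices to [b]. /vipebtoitonpetku/ → vipebtoitonbetku.
Rule 2 (stop-cluster i-epenthesis): /b/ and /t/ form a stop–stop cluster, so [i] is inserted between them. /t/ and /k/ form a stop–stop cluster, so [i] is inserted between them. /vipebtoitonbetku/ → vipebitoitonbetiku.
Rule 3 (intervocalic voicing): /p/ is a voiceless obstruent between vowels /i/ and /e/, so it voices to [b]. /t/ is a voiceless obstruent between vowels /i/ and /o/, so it voices to [d]. /t/ is a voiceless obstruent between vowels /i/ and /o/, so it voices to [d]. /t/ is a voiceless obstruent between vowels /e/ and /i/, so it voices to [d]. /k/ is a voiceless obstruent between vowels /i/ and /u/, so it voices to [g]. /vipebitoitonbetiku/ → vibebidoidonbedigu.
Rule 4 (nasal place assimilation): /n/ precedes the labial consonant /b/, so it assimilates in place to [m]. /vibebidoidonbedigu/ → vibebidoidombedigu.
Rule 5 (stop-cluster a-epenthesis): no segment meets the environment; /vibebidoidombedigu/ is unchanged.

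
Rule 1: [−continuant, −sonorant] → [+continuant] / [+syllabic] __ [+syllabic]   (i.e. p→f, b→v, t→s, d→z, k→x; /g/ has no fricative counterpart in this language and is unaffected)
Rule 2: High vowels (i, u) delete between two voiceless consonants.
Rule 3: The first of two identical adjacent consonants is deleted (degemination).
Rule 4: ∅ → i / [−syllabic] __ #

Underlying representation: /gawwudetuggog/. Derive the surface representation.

Rule 1 (intervocalic spirantization): /d/ is a stop between vowels /u/ and /e/, so it spirantizes to the fricative [z]. /t/ is a stop between vowels /e/ and /u/, so it spirantizes to the fricative [s]. /gawwudetuggog/ → gawwuzesuggog.
Rule 2 (high vowel syncope): no segment meets the environment; /gawwuzesuggog/ is unchanged.
Rule 3 (degemination): /ww/ is a geminate; the first /w/ deletes. /gg/ is a geminate; the first /g/ deletes. /gawwuzesuggog/ → gawuzesugog.
Rule 4 (final i-epenthesis): the form ends in the consonant /g/, so [i] is inserted word-finally. /gawuzesugog/ → gawuzesugogi.

gawuzesugogi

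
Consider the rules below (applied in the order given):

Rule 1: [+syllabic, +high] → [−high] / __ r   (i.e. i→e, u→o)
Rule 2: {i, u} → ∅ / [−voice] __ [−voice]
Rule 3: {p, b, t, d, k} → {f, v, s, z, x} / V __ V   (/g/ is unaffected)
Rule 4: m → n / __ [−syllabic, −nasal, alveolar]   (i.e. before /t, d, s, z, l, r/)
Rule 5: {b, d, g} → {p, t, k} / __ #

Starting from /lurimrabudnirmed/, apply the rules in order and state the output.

lorinravudnermet

Rule 1 (pre-rhotic lowering): /u/ is a high vowel immediately before /r/, so it lowers to [o]. /i/ is a high vowel immediately before /r/, so it lowers to [e]. /lurimrabudnirmed/ → lorimrabudnermed.
Rule 2 (high vowel syncope): no segment meets the environment; /lorimrabudnermed/ is unchanged.
Rule 3 (intervocalic spirantization): /b/ is a stop between vowels /a/ and /u/, so it spirantizes to the fricative [v]. /lorimrabudnermed/ → lorimravudnermed.
Rule 4 (nasal place assimilation): /m/ precedes the alveolar consonant /r/, so it assimilates in place to [n]. /lorimravudnermed/ → lorinravudnermed.
Rule 5 (final devoicing): /d/ is a voiced stop in word-final position, so it devoices to [t]. /lorinravudnermed/ → lorinravudnermet.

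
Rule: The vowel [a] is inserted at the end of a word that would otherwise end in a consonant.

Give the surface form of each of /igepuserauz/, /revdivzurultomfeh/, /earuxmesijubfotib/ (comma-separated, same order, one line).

igepuserauza, revdivzurultomfeha, earuxmesijubfotiba

/igepuserauz/: the form ends in the consonant /z/, so [a] is inserted word-finally. → [igepuserauza].
/revdivzurultomfeh/: the form ends in the consonant /h/, so [a] is inserted word-finally. → [revdivzurultomfeha].
/earuxmesijubfotib/: the form ends in the consonant /b/, so [a] is inserted word-finally. → [earuxmesijubfotiba].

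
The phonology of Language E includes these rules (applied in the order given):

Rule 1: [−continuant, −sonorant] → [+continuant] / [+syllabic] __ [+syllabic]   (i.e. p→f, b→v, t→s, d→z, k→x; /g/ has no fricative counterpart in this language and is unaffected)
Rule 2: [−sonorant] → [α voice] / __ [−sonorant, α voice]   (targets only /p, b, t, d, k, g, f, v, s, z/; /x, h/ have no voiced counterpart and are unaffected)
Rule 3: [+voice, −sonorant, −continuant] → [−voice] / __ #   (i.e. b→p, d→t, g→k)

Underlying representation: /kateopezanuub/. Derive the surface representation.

kaseofezanuup

Rule 1 (intervocalic spirantization): /t/ is a stop between vowels /a/ and /e/, so it spirantizes to the fricative [s]. /p/ is a stop between vowels /o/ and /e/, so it spirantizes to the fricative [f]. /kateopezanuub/ → kaseofezanuub.
Rule 2 (regressive voicing assimilation): no segment meets the environment; /kaseofezanuub/ is unchanged.
Rule 3 (final devoicing): /b/ is a voiced stop in word-final position, so it devoices to [p]. /kaseofezanuub/ → kaseofezanuup.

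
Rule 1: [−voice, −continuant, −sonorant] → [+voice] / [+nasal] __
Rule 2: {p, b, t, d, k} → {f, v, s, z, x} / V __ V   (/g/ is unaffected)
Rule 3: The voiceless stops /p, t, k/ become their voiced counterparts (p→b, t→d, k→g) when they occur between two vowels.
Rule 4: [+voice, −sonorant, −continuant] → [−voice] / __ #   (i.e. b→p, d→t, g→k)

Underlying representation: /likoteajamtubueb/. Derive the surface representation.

lixoseajamduvuep

Rule 1 (post-nasal voicing): /t/ is a voiceless stop immediately after the nasal /m/, so it voices to [d]. /likoteajamtubueb/ → likoteajamdubueb.
Rule 2 (intervocalic spirantization): /k/ is a stop between vowels /i/ and /o/, so it spirantizes to the fricative [x]. /t/ is a stop between vowels /o/ and /e/, so it spirantizes to the fricative [s]. /b/ is a stop between vowels /u/ and /u/, so it spirantizes to the fricative [v]. /likoteajamdubueb/ → lixoseajamduvueb.
Rule 3 (intervocalic voicing): no segment meets the environment; /lixoseajamduvueb/ is unchanged.
Rule 4 (final devoicing): /b/ is a voiced stop in word-final position, so it devoices to [p]. /lixoseajamduvueb/ → lixoseajamduvuep.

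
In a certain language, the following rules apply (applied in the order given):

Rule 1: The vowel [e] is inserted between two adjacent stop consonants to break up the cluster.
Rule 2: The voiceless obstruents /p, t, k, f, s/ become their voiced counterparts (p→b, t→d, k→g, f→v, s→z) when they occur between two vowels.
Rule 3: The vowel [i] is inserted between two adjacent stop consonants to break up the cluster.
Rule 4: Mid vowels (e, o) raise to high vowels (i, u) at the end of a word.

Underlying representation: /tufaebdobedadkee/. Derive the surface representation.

tuvaebedobedadegei

Rule 1 (stop-cluster e-epenthesis): /b/ and /d/ form a stop–stop cluster, so [e] is inserted between them. /d/ and /k/ form a stop–stop cluster, so [e] is inserted between them. /tufaebdobedadkee/ → tufaebedobedadekee.
Rule 2 (intervocalic voicing): /f/ is a voiceless obstruent between vowels /u/ and /a/, so it voices to [v]. /k/ is a voiceless obstruent between vowels /e/ and /e/, so it voices to [g]. /tufaebedobedadekee/ → tuvaebedobedadegee.
Rule 3 (stop-cluster i-epenthesis): no segment meets the environment; /tuvaebedobedadegee/ is unchanged.
Rule 4 (final vowel raising): /e/ is a mid vowel in word-final position, so it raises to [i]. /tuvaebedobedadegee/ → tuvaebedobedadegei.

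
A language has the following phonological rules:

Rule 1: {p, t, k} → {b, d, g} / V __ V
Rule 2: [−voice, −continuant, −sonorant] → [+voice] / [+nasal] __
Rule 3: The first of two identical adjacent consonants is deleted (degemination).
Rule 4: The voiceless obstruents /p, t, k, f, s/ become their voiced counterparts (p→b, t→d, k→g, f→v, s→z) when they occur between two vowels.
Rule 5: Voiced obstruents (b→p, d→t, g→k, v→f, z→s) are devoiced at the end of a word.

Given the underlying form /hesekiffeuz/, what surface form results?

Rule 1 (intervocalic voicing): /k/ is a voiceless stop between vowels /e/ and /i/, so it voices to [g]. /hesekiffeuz/ → hesegiffeuz.
Rule 2 (post-nasal voicing): no segment meets the environment; /hesegiffeuz/ is unchanged.
Rule 3 (degemination): /ff/ is a geminate; the first /f/ deletes. /hesegiffeuz/ → hesegifeuz.
Rule 4 (intervocalic voicing): /s/ is a voiceless obstruent between vowels /e/ and /e/, so it voices to [z]. /f/ is a voiceless obstruent between vowels /i/ and /e/, so it voices to [v]. /hesegifeuz/ → hezegiveuz.
Rule 5 (final devoicing): /z/ is a voiced obstruent in word-final position, so it devoices to [s]. /hezegiveuz/ → hezegiveus.

hezegiveus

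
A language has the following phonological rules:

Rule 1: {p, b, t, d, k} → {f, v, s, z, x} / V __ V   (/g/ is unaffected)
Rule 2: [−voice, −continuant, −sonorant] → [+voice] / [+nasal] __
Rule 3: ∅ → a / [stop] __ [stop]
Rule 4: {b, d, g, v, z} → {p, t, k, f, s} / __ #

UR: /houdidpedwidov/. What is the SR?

houzidapedwizof

Rule 1 (intervocalic spirantization): /d/ is a stop between vowels /u/ and /i/, so it spirantizes to the fricative [z]. /d/ is a stop between vowels /i/ and /o/, so it spirantizes to the fricative [z]. /houdidpedwidov/ → houzidpedwizov.
Rule 2 (post-nasal voicing): no segment meets the environment; /houzidpedwizov/ is unchanged.
Rule 3 (stop-cluster a-epenthesis): /d/ and /p/ form a stop–stop cluster, so [a] is inserted between them. /houzidpedwizov/ → houzidapedwizov.
Rule 4 (final devoicing): /v/ is a voiced obstruent in word-final position, so it devoices to [f]. /houzidapedwizov/ → houzidapedwizof.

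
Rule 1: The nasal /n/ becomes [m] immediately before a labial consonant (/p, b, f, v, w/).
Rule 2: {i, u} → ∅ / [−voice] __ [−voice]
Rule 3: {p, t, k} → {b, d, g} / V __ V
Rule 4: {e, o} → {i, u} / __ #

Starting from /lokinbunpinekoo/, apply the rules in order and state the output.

logimbumpinegou

Rule 1 (nasal place assimilation): /n/ precedes the labial consonant /b/, so it assimilates in place to [m]. /n/ precedes the labial consonant /p/, so it assimilates in place to [m]. /lokinbunpinekoo/ → lokimbumpinekoo.
Rule 2 (high vowel syncope): no segment meets the environment; /lokimbumpinekoo/ is unchanged.
Rule 3 (intervocalic voicing): /k/ is a voiceless stop between vowels /o/ and /i/, so it voices to [g]. /k/ is a voiceless stop between vowels /e/ and /o/, so it voices to [g]. /lokimbumpinekoo/ → logimbumpinegoo.
Rule 4 (final vowel raising): /o/ is a mid vowel in word-final position, so it raises to [u]. /logimbumpinegoo/ → logimbumpinegou.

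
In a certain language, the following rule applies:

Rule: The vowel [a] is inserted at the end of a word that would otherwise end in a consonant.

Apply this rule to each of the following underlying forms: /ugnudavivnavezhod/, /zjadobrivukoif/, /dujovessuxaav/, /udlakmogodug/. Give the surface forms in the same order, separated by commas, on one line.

ugnudavivnavezhoda, zjadobrivukoifa, dujovessuxaava, udlakmogoduga

/ugnudavivnavezhod/: the form ends in the consonant /d/, so [a] is inserted word-finally. → [ugnudavivnavezhoda].
/zjadobrivukoif/: the form ends in the consonant /f/, so [a] is inserted word-finally. → [zjadobrivukoifa].
/dujovessuxaav/: the form ends in the consonant /v/, so [a] is inserted word-finally. → [dujovessuxaava].
/udlakmogodug/: the form ends in the consonant /g/, so [a] is inserted word-finally. → [udlakmogoduga].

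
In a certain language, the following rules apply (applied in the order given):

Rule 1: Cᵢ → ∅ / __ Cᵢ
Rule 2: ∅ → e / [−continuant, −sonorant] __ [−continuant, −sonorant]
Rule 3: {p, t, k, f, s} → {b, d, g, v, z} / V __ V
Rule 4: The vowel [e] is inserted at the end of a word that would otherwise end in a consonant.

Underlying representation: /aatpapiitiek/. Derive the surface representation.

aadebabiidieke

Rule 1 (degemination): no segment meets the environment; /aatpapiitiek/ is unchanged.
Rule 2 (stop-cluster e-epenthesis): /t/ and /p/ form a stop–stop cluster, so [e] is inserted between them. /aatpapiitiek/ → aatepapiitiek.
Rule 3 (intervocalic voicing): /t/ is a voiceless obstruent between vowels /a/ and /e/, so it voices to [d]. /p/ is a voiceless obstruent between vowels /e/ and /a/, so it voices to [b]. /p/ is a voiceless obstruent between vowels /a/ and /i/, so it voices to [b]. /t/ is a voiceless obstruent between vowels /i/ and /i/, so it voices to [d]. /aatepapiitiek/ → aadebabiidiek.
Rule 4 (final e-epenthesis): the form ends in the consonant /k/, so [e] is inserted word-finally. /aadebabiidiek/ → aadebabiidieke.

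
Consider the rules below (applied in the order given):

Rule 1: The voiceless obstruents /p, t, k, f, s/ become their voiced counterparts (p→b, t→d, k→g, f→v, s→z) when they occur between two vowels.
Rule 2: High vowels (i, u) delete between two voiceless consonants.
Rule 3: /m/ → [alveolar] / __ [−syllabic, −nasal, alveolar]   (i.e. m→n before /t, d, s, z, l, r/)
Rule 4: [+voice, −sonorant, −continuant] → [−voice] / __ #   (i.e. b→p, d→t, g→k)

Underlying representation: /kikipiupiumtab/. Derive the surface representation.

Rule 1 (intervocalic voicing): /k/ is a voiceless obstruent between vowels /i/ and /i/, so it voices to [g]. /p/ is a voiceless obstruent between vowels /i/ and /i/, so it voices to [b]. /p/ is a voiceless obstruent between vowels /u/ and /i/, so it voices to [b]. /kikipiupiumtab/ → kigibiubiumtab.
Rule 2 (high vowel syncope): no segment meets the environment; /kigibiubiumtab/ is unchanged.
Rule 3 (nasal place assimilation): /m/ precedes the alveolar consonant /t/, so it assimilates in place to [n]. /kigibiubiumtab/ → kigibiubiuntab.
Rule 4 (final devoicing): /b/ is a voiced stop in word-final position, so it devoices to [p]. /kigibiubiuntab/ → kigibiubiuntap.

kigibiubiuntap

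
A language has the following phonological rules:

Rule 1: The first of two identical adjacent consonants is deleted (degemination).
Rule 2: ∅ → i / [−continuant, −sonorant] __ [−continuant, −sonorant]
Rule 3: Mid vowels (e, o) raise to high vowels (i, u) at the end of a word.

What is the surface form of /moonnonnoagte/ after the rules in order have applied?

Rule 1 (degemination): /nn/ is a geminate; the first /n/ deletes. /nn/ is a geminate; the first /n/ deletes. /moonnonnoagte/ → moononoagte.
Rule 2 (stop-cluster i-epenthesis): /g/ and /t/ form a stop–stop cluster, so [i] is inserted between them. /moononoagte/ → moononoagite.
Rule 3 (final vowel raising): /e/ is a mid vowel in word-final position, so it raises to [i]. /moononoagite/ → moononoagiti.

moononoagiti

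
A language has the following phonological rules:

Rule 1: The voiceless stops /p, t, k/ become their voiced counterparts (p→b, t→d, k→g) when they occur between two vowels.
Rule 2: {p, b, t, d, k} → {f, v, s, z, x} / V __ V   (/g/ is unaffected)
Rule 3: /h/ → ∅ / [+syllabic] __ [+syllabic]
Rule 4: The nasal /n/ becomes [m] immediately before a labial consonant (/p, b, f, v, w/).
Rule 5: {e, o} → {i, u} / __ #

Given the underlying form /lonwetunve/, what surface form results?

lomwezumvi

Rule 1 (intervocalic voicing): /t/ is a voiceless stop between vowels /e/ and /u/, so it voices to [d]. /lonwetunve/ → lonwedunve.
Rule 2 (intervocalic spirantization): /d/ is a stop between vowels /e/ and /u/, so it spirantizes to the fricative [z]. /lonwedunve/ → lonwezunve.
Rule 3 (intervocalic h-deletion): no segment meets the environment; /lonwezunve/ is unchanged.
Rule 4 (nasal place assimilation): /n/ precedes the labial consonant /w/, so it assimilates in place to [m]. /n/ precedes the labial consonant /v/, so it assimilates in place to [m]. /lonwezunve/ → lomwezumve.
Rule 5 (final vowel raising): /e/ is a mid vowel in word-final position, so it raises to [i]. /lomwezumve/ → lomwezumvi.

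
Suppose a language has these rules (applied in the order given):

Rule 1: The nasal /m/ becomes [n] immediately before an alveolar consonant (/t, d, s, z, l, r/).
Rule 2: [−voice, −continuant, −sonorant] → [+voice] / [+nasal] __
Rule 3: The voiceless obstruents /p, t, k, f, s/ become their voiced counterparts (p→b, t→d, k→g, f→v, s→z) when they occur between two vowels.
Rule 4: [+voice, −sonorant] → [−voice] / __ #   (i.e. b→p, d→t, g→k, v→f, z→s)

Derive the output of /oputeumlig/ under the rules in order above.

obudeunlik

Rule 1 (nasal place assimilation): /m/ precedes the alveolar consonant /l/, so it assimilates in place to [n]. /oputeumlig/ → oputeunlig.
Rule 2 (post-nasal voicing): no segment meets the environment; /oputeunlig/ is unchanged.
Rule 3 (intervocalic voicing): /p/ is a voiceless obstruent between vowels /o/ and /u/, so it voices to [b]. /t/ is a voiceless obstruent between vowels /u/ and /e/, so it voices to [d]. /oputeunlig/ → obudeunlig.
Rule 4 (final devoicing): /g/ is a voiced obstruent in word-final position, so it devoices to [k]. /obudeunlig/ → obudeunlik.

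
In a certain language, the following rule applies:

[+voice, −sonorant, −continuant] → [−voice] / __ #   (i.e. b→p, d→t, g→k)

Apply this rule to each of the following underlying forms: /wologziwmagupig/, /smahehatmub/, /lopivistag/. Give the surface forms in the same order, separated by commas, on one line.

wologziwmagupik, smahehatmup, lopivistak

/wologziwmagupig/: /g/ is a voiced stop in word-final position, so it devoices to [k]. → [wologziwmagupik].
/smahehatmub/: /b/ is a voiced stop in word-final position, so it devoices to [p]. → [smahehatmup].
/lopivistag/: /g/ is a voiced stop in word-final position, so it devoices to [k]. → [lopivistak].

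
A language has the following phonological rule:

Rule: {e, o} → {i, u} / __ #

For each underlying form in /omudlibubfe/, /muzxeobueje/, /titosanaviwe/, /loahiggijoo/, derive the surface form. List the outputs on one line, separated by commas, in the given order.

omudlibubfi, muzxeobueji, titosanaviwi, loahiggijou

/omudlibubfe/: /e/ is a mid vowel in word-final position, so it raises to [i]. → [omudlibubfi].
/muzxeobueje/: /e/ is a mid vowel in word-final position, so it raises to [i]. → [muzxeobueji].
/titosanaviwe/: /e/ is a mid vowel in word-final position, so it raises to [i]. → [titosanaviwi].
/loahiggijoo/: /o/ is a mid vowel in word-final position, so it raises to [u]. → [loahiggijou].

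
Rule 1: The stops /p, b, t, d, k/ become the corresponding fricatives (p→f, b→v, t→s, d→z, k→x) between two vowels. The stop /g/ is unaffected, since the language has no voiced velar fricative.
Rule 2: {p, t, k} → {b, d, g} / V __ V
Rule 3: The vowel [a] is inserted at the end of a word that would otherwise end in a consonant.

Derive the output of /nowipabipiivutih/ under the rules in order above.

Rule 1 (intervocalic spirantization): /p/ is a stop between vowels /i/ and /a/, so it spirantizes to the fricative [f]. /b/ is a stop between vowels /a/ and /i/, so it spirantizes to the fricative [v]. /p/ is a stop between vowels /i/ and /i/, so it spirantizes to the fricative [f]. /t/ is a stop between vowels /u/ and /i/, so it spirantizes to the fricative [s]. /nowipabipiivutih/ → nowifavifiivusih.
Rule 2 (intervocalic voicing): no segment meets the environment; /nowifavifiivusih/ is unchanged.
Rule 3 (final a-epenthesis): the form ends in the consonant /h/, so [a] is inserted word-finally. /nowifavifiivusih/ → nowifavifiivusiha.

nowifavifiivusiha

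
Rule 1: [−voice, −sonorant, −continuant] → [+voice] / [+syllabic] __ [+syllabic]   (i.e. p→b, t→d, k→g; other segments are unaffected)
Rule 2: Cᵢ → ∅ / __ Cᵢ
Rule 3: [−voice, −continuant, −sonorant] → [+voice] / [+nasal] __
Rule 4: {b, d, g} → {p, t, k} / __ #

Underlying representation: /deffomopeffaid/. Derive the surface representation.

Rule 1 (intervocalic voicing): /p/ is a voiceless stop between vowels /o/ and /e/, so it voices to [b]. /deffomopeffaid/ → deffomobeffaid.
Rule 2 (degemination): /ff/ is a geminate; the first /f/ deletes. /ff/ is a geminate; the first /f/ deletes. /deffomobeffaid/ → defomobefaid.
Rule 3 (post-nasal voicing): no segment meets the environment; /defomobefaid/ is unchanged.
Rule 4 (final devoicing): /d/ is a voiced stop in word-final position, so it devoices to [t]. /defomobefaid/ → defomobefait.

defomobefait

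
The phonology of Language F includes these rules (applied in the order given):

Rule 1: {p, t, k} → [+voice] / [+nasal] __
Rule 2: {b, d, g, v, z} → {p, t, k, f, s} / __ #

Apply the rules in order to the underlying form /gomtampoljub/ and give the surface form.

Rule 1 (post-nasal voicing): /t/ is a voiceless stop immediately after the nasal /m/, so it voices to [d]. /p/ is a voiceless stop immediately after the nasal /m/, so it voices to [b]. /gomtampoljub/ → gomdamboljub.
Rule 2 (final devoicing): /b/ is a voiced obstruent in word-final position, so it devoices to [p]. /gomdamboljub/ → gomdamboljup.

gomdamboljup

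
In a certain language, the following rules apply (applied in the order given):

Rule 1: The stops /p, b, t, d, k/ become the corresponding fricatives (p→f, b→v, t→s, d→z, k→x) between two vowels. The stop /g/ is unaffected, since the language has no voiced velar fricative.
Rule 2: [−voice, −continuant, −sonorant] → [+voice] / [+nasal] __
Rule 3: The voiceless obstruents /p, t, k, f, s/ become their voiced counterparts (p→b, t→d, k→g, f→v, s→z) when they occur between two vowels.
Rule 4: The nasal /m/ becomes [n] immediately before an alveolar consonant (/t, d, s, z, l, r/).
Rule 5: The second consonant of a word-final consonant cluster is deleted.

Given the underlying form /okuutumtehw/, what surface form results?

oxuuzundeh

Rule 1 (intervocalic spirantization): /k/ is a stop between vowels /o/ and /u/, so it spirantizes to the fricative [x]. /t/ is a stop between vowels /u/ and /u/, so it spirantizes to the fricative [s]. /okuutumtehw/ → oxuusumtehw.
Rule 2 (post-nasal voicing): /t/ is a voiceless stop immediately after the nasal /m/, so it voices to [d]. /oxuusumtehw/ → oxuusumdehw.
Rule 3 (intervocalic voicing): /s/ is a voiceless obstruent between vowels /u/ and /u/, so it voices to [z]. /oxuusumdehw/ → oxuuzumdehw.
Rule 4 (nasal place assimilation): /m/ precedes the alveolar consonant /d/, so it assimilates in place to [n]. /oxuuzumdehw/ → oxuuzundehw.
Rule 5 (final cluster simplification): /w/ is the second consonant of a word-final cluster /hw/, so it deletes. /oxuuzundehw/ → oxuuzundeh.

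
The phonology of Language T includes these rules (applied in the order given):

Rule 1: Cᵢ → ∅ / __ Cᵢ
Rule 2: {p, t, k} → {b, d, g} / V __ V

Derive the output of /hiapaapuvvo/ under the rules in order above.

Rule 1 (degemination): /vv/ is a geminate; the first /v/ deletes. /hiapaapuvvo/ → hiapaapuvo.
Rule 2 (intervocalic voicing): /p/ is a voiceless stop between vowels /a/ and /a/, so it voices to [b]. /p/ is a voiceless stop between vowels /a/ and /u/, so it voices to [b]. /hiapaapuvo/ → hiabaabuvo.

hiabaabuvo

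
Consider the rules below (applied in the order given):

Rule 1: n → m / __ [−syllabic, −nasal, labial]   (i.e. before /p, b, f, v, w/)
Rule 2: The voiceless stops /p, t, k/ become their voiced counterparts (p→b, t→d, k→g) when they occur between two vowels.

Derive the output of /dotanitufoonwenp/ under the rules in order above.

dodanidufoomwemp

Rule 1 (nasal place assimilation): /n/ precedes the labial consonant /w/, so it assimilates in place to [m]. /n/ precedes the labial consonant /p/, so it assimilates in place to [m]. /dotanitufoonwenp/ → dotanitufoomwemp.
Rule 2 (intervocalic voicing): /t/ is a voiceless stop between vowels /o/ and /a/, so it voices to [d]. /t/ is a voiceless stop between vowels /i/ and /u/, so it voices to [d]. /dotanitufoomwemp/ → dodanidufoomwemp.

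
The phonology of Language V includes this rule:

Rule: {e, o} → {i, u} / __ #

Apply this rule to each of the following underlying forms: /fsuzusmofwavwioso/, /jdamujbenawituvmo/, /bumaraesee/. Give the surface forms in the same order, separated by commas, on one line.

/fsuzusmofwavwioso/: /o/ is a mid vowel in word-final position, so it raises to [u]. → [fsuzusmofwavwiosu].
/jdamujbenawituvmo/: /o/ is a mid vowel in word-final position, so it raises to [u]. → [jdamujbenawituvmu].
/bumaraesee/: /e/ is a mid vowel in word-final position, so it raises to [i]. → [bumaraesei].

fsuzusmofwavwiosu, jdamujbenawituvmu, bumaraesei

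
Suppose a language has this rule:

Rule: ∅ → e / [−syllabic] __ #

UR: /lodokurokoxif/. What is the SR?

lodokurokoxife

the form ends in the consonant /f/, so [e] is inserted word-finally.
Surface form: [lodokurokoxife].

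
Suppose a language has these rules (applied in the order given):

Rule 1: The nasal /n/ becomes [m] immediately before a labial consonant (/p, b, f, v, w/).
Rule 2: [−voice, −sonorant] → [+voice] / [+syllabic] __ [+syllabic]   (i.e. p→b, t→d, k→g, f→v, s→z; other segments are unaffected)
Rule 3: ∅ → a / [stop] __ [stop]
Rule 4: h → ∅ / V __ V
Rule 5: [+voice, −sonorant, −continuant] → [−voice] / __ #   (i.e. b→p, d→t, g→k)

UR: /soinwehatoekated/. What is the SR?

Rule 1 (nasal place assimilation): /n/ precedes the labial consonant /w/, so it assimilates in place to [m]. /soinwehatoekated/ → soimwehatoekated.
Rule 2 (intervocalic voicing): /t/ is a voiceless obstruent between vowels /a/ and /o/, so it voices to [d]. /k/ is a voiceless obstruent between vowels /e/ and /a/, so it voices to [g]. /t/ is a voiceless obstruent between vowels /a/ and /e/, so it voices to [d]. /soimwehatoekated/ → soimwehadoegaded.
Rule 3 (stop-cluster a-epenthesis): no segment meets the environment; /soimwehadoegaded/ is unchanged.
Rule 4 (intervocalic h-deletion): /h/ occurs between vowels /e/ and /a/, so it deletes. /soimwehadoegaded/ → soimweadoegaded.
Rule 5 (final devoicing): /d/ is a voiced stop in word-final position, so it devoices to [t]. /soimweadoegaded/ → soimweadoegadet.

soimweadoegadet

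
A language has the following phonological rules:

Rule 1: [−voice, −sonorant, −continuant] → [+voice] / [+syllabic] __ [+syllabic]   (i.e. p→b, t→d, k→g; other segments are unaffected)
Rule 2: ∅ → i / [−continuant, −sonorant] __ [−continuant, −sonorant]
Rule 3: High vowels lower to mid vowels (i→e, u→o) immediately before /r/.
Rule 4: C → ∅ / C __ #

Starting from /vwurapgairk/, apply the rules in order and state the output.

Rule 1 (intervocalic voicing): no segment meets the environment; /vwurapgairk/ is unchanged.
Rule 2 (stop-cluster i-epenthesis): /p/ and /g/ form a stop–stop cluster, so [i] is inserted between them. /vwurapgairk/ → vwurapigairk.
Rule 3 (pre-rhotic lowering): /u/ is a high vowel immediately before /r/, so it lowers to [o]. /i/ is a high vowel immediately before /r/, so it lowers to [e]. /vwurapigairk/ → vworapigaerk.
Rule 4 (final cluster simplification): /k/ is the second consonant of a word-final cluster /rk/, so it deletes. /vworapigaerk/ → vworapigaer.

vworapigaer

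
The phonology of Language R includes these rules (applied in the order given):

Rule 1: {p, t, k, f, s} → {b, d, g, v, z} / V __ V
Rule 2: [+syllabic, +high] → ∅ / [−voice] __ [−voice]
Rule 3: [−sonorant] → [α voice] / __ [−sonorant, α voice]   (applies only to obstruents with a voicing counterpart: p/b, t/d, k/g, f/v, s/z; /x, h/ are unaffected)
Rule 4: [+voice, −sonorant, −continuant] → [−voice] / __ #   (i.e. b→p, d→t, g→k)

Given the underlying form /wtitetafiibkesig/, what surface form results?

wtidedaviipkezik

Rule 1 (intervocalic voicing): /t/ is a voiceless obstruent between vowels /i/ and /e/, so it voices to [d]. /t/ is a voiceless obstruent between vowels /e/ and /a/, so it voices to [d]. /f/ is a voiceless obstruent between vowels /a/ and /i/, so it voices to [v]. /s/ is a voiceless obstruent between vowels /e/ and /i/, so it voices to [z]. /wtitetafiibkesig/ → wtidedaviibkezig.
Rule 2 (high vowel syncope): no segment meets the environment; /wtidedaviibkezig/ is unchanged.
Rule 3 (regressive voicing assimilation): /b/ precedes the voiceless obstruent /k/, so it devoices to [p] by assimilation. /wtidedaviibkezig/ → wtidedaviipkezig.
Rule 4 (final devoicing): /g/ is a voiced stop in word-final position, so it devoices to [k]. /wtidedaviipkezig/ → wtidedaviipkezik.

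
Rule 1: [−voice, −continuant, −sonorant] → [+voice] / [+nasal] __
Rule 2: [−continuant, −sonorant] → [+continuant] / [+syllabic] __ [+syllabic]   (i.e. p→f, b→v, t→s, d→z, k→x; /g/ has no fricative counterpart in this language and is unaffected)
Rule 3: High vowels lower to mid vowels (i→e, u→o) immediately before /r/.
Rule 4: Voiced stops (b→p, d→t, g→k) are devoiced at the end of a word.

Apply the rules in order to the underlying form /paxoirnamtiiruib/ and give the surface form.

Rule 1 (post-nasal voicing): /t/ is a voiceless stop immediately after the nasal /m/, so it voices to [d]. /paxoirnamtiiruib/ → paxoirnamdiiruib.
Rule 2 (intervocalic spirantization): no segment meets the environment; /paxoirnamdiiruib/ is unchanged.
Rule 3 (pre-rhotic lowering): /i/ is a high vowel immediately before /r/, so it lowers to [e]. /i/ is a high vowel immediately before /r/, so it lowers to [e]. /paxoirnamdiiruib/ → paxoernamdieruib.
Rule 4 (final devoicing): /b/ is a voiced stop in word-final position, so it devoices to [p]. /paxoernamdieruib/ → paxoernamdieruip.

paxoernamdieruip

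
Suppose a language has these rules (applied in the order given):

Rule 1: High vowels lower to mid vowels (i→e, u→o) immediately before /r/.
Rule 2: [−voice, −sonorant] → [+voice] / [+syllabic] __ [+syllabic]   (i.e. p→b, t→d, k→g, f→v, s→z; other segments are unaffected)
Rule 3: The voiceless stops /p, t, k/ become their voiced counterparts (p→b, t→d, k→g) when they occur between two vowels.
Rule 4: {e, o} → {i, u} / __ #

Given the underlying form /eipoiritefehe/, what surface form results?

Rule 1 (pre-rhotic lowering): /i/ is a high vowel immediately before /r/, so it lowers to [e]. /eipoiritefehe/ → eipoeritefehe.
Rule 2 (intervocalic voicing): /p/ is a voiceless obstruent between vowels /i/ and /o/, so it voices to [b]. /t/ is a voiceless obstruent between vowels /i/ and /e/, so it voices to [d]. /f/ is a voiceless obstruent between vowels /e/ and /e/, so it voices to [v]. /eipoeritefehe/ → eiboeridevehe.
Rule 3 (intervocalic voicing): no segment meets the environment; /eiboeridevehe/ is unchanged.
Rule 4 (final vowel raising): /e/ is a mid vowel in word-final position, so it raises to [i]. /eiboeridevehe/ → eiboeridevehi.

eiboeridevehi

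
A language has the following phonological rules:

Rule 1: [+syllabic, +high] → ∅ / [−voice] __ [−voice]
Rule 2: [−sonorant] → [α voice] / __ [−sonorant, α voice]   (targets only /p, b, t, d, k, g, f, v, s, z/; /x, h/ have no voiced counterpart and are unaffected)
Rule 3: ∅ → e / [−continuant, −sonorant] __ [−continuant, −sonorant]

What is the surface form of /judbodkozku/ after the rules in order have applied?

Rule 1 (high vowel syncope): no segment meets the environment; /judbodkozku/ is unchanged.
Rule 2 (regressive voicing assimilation): /d/ precedes the voiceless obstruent /k/, so it devoices to [t] by assimilation. /z/ precedes the voiceless obstruent /k/, so it devoices to [s] by assimilation. /judbodkozku/ → judbotkosku.
Rule 3 (stop-cluster e-epenthesis): /d/ and /b/ form a stop–stop cluster, so [e] is inserted between them. /t/ and /k/ form a stop–stop cluster, so [e] is inserted between them. /judbotkosku/ → judebotekosku.

judebotekosku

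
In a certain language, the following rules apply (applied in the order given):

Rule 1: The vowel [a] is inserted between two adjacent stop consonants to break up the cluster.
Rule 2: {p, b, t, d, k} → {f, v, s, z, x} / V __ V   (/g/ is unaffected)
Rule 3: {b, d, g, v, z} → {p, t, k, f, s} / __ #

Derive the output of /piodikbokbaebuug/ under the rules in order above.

Rule 1 (stop-cluster a-epenthesis): /k/ and /b/ form a stop–stop cluster, so [a] is inserted between them. /k/ and /b/ form a stop–stop cluster, so [a] is inserted between them. /piodikbokbaebuug/ → piodikabokabaebuug.
Rule 2 (intervocalic spirantization): /d/ is a stop between vowels /o/ and /i/, so it spirantizes to the fricative [z]. /k/ is a stop between vowels /i/ and /a/, so it spirantizes to the fricative [x]. /b/ is a stop between vowels /a/ and /o/, so it spirantizes to the fricative [v]. /k/ is a stop between vowels /o/ and /a/, so it spirantizes to the fricative [x]. /b/ is a stop between vowels /a/ and /a/, so it spirantizes to the fricative [v]. /b/ is a stop between vowels /e/ and /u/, so it spirantizes to the fricative [v]. /piodikabokabaebuug/ → piozixavoxavaevuug.
Rule 3 (final devoicing): /g/ is a voiced obstruent in word-final position, so it devoices to [k]. /piozixavoxavaevuug/ → piozixavoxavaevuuk.

piozixavoxavaevuuk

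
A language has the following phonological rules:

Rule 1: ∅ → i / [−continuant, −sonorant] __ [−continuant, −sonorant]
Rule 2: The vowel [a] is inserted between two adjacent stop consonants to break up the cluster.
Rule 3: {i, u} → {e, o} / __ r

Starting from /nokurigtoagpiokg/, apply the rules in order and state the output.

nokorigitoagipiokig

Rule 1 (stop-cluster i-epenthesis): /g/ and /t/ form a stop–stop cluster, so [i] is inserted between them. /g/ and /p/ form a stop–stop cluster, so [i] is inserted between them. /k/ and /g/ form a stop–stop cluster, so [i] is inserted between them. /nokurigtoagpiokg/ → nokurigitoagipiokig.
Rule 2 (stop-cluster a-epenthesis): no segment meets the environment; /nokurigitoagipiokig/ is unchanged.
Rule 3 (pre-rhotic lowering): /u/ is a high vowel immediately before /r/, so it lowers to [o]. /nokurigitoagipiokig/ → nokorigitoagipiokig.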